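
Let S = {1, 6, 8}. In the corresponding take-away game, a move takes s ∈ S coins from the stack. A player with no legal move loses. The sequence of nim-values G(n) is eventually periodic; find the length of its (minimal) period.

7

G(0) = 0
G(1) = mex{0} = 1
G(2) = mex{1} = 0
G(3) = mex{0} = 1
G(4) = mex{1} = 0
G(5) = mex{0} = 1
G(6) = mex{1,0} = 2
G(7) = mex{2,1} = 0
G(8) = mex{0,0,0} = 1
G(9) = mex{1,1,1} = 0
G(10) = mex{0,0,0} = 1
G(11) = mex{1,1,1} = 0
G(12) = mex{0,2,0} = 1
G(13) = mex{1,0,1} = 2
G(14) = mex{2,1,2} = 0
G(15) = mex{0,0,0} = 1
G(16) = mex{1,1,1} = 0
G(n+7) = G(n) holds for n = 0,…,7 (a full window of length max(S) = 8), so the sequence is purely periodic with period 7.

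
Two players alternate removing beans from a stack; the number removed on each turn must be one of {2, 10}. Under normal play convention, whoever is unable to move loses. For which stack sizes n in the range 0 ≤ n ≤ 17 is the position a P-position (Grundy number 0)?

G(0) = 0
G(1) = mex{} = 0
G(2) = mex{0} = 1
G(3) = mex{0} = 1
G(4) = mex{1} = 0
G(5) = mex{1} = 0
G(6) = mex{0} = 1
G(7) = mex{0} = 1
G(8) = mex{1} = 0
G(9) = mex{1} = 0
G(10) = mex{0,0} = 1
G(11) = mex{0,0} = 1
G(12) = mex{1,1} = 0
G(13) = mex{1,1} = 0
G(14) = mex{0,0} = 1
G(15) = mex{0,0} = 1
G(16) = mex{1,1} = 0
G(17) = mex{1,1} = 0
P-positions are exactly the n with G(n) = 0.

0, 1, 4, 5, 8, 9, 12, 13, 16, 17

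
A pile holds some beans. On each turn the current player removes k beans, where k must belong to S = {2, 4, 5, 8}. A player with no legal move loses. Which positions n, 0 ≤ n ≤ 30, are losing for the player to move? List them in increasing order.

G(0) = 0
G(1) = mex{} = 0
G(2) = mex{0} = 1
G(3) = mex{0} = 1
G(4) = mex{1,0} = 2
G(5) = mex{1,0,0} = 2
G(6) = mex{2,1,0} = 3
G(7) = mex{2,1,1} = 0
G(8) = mex{3,2,1,0} = 4
G(9) = mex{0,2,2,0} = 1
G(10) = mex{4,3,2,1} = 0
G(11) = mex{1,0,3,1} = 2
G(12) = mex{0,4,0,2} = 1
G(13) = mex{2,1,4,2} = 0
G(14) = mex{1,0,1,3} = 2
G(15) = mex{0,2,0,0} = 1
G(16) = mex{2,1,2,4} = 0
G(17) = mex{1,0,1,1} = 2
G(18) = mex{0,2,0,0} = 1
G(19) = mex{2,1,2,2} = 0
G(20) = mex{1,0,1,1} = 2
G(21) = mex{0,2,0,0} = 1
G(22) = mex{2,1,2,2} = 0
G(23) = mex{1,0,1,1} = 2
G(24) = mex{0,2,0,0} = 1
G(25) = mex{2,1,2,2} = 0
G(26) = mex{1,0,1,1} = 2
G(27) = mex{0,2,0,0} = 1
G(28) = mex{2,1,2,2} = 0
G(29) = mex{1,0,1,1} = 2
G(30) = mex{0,2,0,0} = 1
P-positions are exactly the n with G(n) = 0.

0, 1, 7, 10, 13, 16, 19, 22, 25, 28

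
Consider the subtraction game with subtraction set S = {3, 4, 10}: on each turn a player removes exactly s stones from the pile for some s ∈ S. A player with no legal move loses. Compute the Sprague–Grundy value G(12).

n :  0  1  2  3  4  5  6  7  8  9 10 11 12
G :  0  0  0  1  1  1  2  0  0  0  1  1  1

1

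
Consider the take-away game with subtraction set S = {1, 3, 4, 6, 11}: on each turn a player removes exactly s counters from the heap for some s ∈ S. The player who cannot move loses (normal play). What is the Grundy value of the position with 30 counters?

0

n :  0  1  2  3  4  5  6  7  8  9 10 11 12 13 14 15 16 17 18 19 20 21 22 23 24 25 26 27 28 29 30
G :  0  1  0  1  2  3  2  0  1  0  1  2  3  2  0  1  0  1  2  3  2  0  1  0  1  2  3  2  0  1  0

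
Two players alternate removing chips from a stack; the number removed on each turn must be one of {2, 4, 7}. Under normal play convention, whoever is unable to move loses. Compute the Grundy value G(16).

2

n :  0  1  2  3  4  5  6  7  8  9 10 11 12 13 14 15 16
G :  0  0  1  1  2  2  0  3  1  0  2  1  0  2  1  0  2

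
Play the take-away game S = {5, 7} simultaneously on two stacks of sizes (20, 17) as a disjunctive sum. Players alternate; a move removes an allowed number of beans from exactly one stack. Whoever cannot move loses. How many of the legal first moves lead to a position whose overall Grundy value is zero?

0

All stacks use S = {5, 7}:
n :  0  1  2  3  4  5  6  7  8  9 10 11 12 13 14 15 16 17 18 19 20
G :  0  0  0  0  0  1  1  1  1  1  2  2  0  0  0  0  0  1  1  1  1
Stack A: G(20) = 1.
Stack B: G(17) = 1.
Combined Grundy value = 1 ⊕ 1 = 0.
A winning move leaves total XOR = 0, i.e. changes one component's Grundy value g to g ⊕ X where X is the current total.
Stack A: target g' = 1⊕0 = 1, but every legal move changes the Grundy value (mex property), so 0 moves.
Stack B: target g' = 1⊕0 = 1, but every legal move changes the Grundy value (mex property), so 0 moves.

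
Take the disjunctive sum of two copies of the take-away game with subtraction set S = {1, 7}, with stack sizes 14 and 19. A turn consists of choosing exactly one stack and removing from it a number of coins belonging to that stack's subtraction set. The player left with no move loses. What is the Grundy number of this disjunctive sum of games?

1

All stacks use S = {1, 7}:
G(0) = 0
G(1) = mex{0} = 1
G(2) = mex{1} = 0
G(3) = mex{0} = 1
G(4) = mex{1} = 0
G(5) = mex{0} = 1
G(6) = mex{1} = 0
G(7) = mex{0,0} = 1
G(8) = mex{1,1} = 0
G(9) = mex{0,0} = 1
G(10) = mex{1,1} = 0
G(11) = mex{0,0} = 1
G(12) = mex{1,1} = 0
G(13) = mex{0,0} = 1
G(14) = mex{1,1} = 0
G(15) = mex{0,0} = 1
G(16) = mex{1,1} = 0
G(17) = mex{0,0} = 1
G(18) = mex{1,1} = 0
G(19) = mex{0,0} = 1
Stack A: G(14) = 0.
Stack B: G(19) = 1.
Combined Grundy value = 0 ⊕ 1 = 1.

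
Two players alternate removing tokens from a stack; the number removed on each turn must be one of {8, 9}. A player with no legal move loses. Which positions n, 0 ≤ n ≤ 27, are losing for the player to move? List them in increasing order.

G(0) = 0
G(1) = mex{} = 0
G(2) = mex{} = 0
G(3) = mex{} = 0
G(4) = mex{} = 0
G(5) = mex{} = 0
G(6) = mex{} = 0
G(7) = mex{} = 0
G(8) = mex{0} = 1
G(9) = mex{0,0} = 1
G(10) = mex{0,0} = 1
G(11) = mex{0,0} = 1
G(12) = mex{0,0} = 1
G(13) = mex{0,0} = 1
G(14) = mex{0,0} = 1
G(15) = mex{0,0} = 1
G(16) = mex{1,0} = 2
G(17) = mex{1,1} = 0
G(18) = mex{1,1} = 0
G(19) = mex{1,1} = 0
G(20) = mex{1,1} = 0
G(21) = mex{1,1} = 0
G(22) = mex{1,1} = 0
G(23) = mex{1,1} = 0
G(24) = mex{2,1} = 0
G(25) = mex{0,2} = 1
G(26) = mex{0,0} = 1
G(27) = mex{0,0} = 1
P-positions are exactly the n with G(n) = 0.

0, 1, 2, 3, 4, 5, 6, 7, 17, 18, 19, 20, 21, 22, 23, 24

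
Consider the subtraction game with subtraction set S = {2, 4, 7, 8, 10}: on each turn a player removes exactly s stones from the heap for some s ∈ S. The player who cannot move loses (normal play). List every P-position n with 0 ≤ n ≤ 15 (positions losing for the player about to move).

n :  0  1  2  3  4  5  6  7  8  9 10 11 12 13 14 15
G :  0  0  1  1  2  2  0  3  1  4  2  5  0  3  1  0
P-positions are exactly the n with G(n) = 0.

0, 1, 6, 12, 15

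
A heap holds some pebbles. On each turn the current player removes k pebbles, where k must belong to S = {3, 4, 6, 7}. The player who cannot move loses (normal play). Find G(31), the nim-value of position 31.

0

n :  0  1  2  3  4  5  6  7  8  9 10 11 12 13 14 15 16 17 18 19 20 21 22 23 24 25 26 27 28 29 30 31
G :  0  0  0  1  1  1  2  2  2  3  0  0  0  1  1  1  2  2  2  3  0  0  0  1  1  1  2  2  2  3  0  0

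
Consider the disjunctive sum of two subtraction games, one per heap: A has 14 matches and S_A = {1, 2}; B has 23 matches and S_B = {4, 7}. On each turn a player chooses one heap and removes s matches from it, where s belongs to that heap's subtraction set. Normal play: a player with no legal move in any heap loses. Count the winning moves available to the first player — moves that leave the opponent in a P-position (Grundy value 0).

2

Heap A, S = {1, 2}:
G(0) = 0
G(1) = mex{0} = 1
G(2) = mex{1,0} = 2
G(3) = mex{2,1} = 0
G(4) = mex{0,2} = 1
G(5) = mex{1,0} = 2
G(6) = mex{2,1} = 0
G(7) = mex{0,2} = 1
G(8) = mex{1,0} = 2
G(9) = mex{2,1} = 0
G(10) = mex{0,2} = 1
G(11) = mex{1,0} = 2
G(12) = mex{2,1} = 0
G(13) = mex{0,2} = 1
G(14) = mex{1,0} = 2
G_A(14) = 2.
Heap B, S = {4, 7}:
G(0) = 0
G(1) = mex{} = 0
G(2) = mex{} = 0
G(3) = mex{} = 0
G(4) = mex{0} = 1
G(5) = mex{0} = 1
G(6) = mex{0} = 1
G(7) = mex{0,0} = 1
G(8) = mex{1,0} = 2
G(9) = mex{1,0} = 2
G(10) = mex{1,0} = 2
G(11) = mex{1,1} = 0
G(12) = mex{2,1} = 0
G(13) = mex{2,1} = 0
G(14) = mex{2,1} = 0
G(15) = mex{0,2} = 1
G(16) = mex{0,2} = 1
G(17) = mex{0,2} = 1
G(18) = mex{0,0} = 1
G(19) = mex{1,0} = 2
G(20) = mex{1,0} = 2
G(21) = mex{1,0} = 2
G(22) = mex{1,1} = 0
G(23) = mex{2,1} = 0
G_B(23) = 0.
Combined Grundy value = 2 ⊕ 0 = 2.
A winning move leaves total XOR = 0, i.e. changes one component's Grundy value g to g ⊕ X where X is the current total.
Heap A: need g' = 2⊕2 = 0. Options: 14−1→G=1, 14−2→G=0. Hits: 1.
Heap B: need g' = 0⊕2 = 2. Options: 23−4→G=2, 23−7→G=1. Hits: 1.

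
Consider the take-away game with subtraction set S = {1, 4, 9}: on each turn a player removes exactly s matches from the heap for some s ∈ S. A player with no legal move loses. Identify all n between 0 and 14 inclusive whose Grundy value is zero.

0, 2, 5, 7, 10, 12

G(0) = 0
G(1) = mex{0} = 1
G(2) = mex{1} = 0
G(3) = mex{0} = 1
G(4) = mex{1,0} = 2
G(5) = mex{2,1} = 0
G(6) = mex{0,0} = 1
G(7) = mex{1,1} = 0
G(8) = mex{0,2} = 1
G(9) = mex{1,0,0} = 2
G(10) = mex{2,1,1} = 0
G(11) = mex{0,0,0} = 1
G(12) = mex{1,1,1} = 0
G(13) = mex{0,2,2} = 1
G(14) = mex{1,0,0} = 2
P-positions are exactly the n with G(n) = 0.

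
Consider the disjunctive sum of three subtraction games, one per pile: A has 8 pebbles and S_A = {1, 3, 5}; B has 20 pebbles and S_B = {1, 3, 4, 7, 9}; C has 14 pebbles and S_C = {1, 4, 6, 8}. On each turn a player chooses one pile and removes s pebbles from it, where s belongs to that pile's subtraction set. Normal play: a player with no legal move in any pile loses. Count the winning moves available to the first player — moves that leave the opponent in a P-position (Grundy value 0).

Pile A, S = {1, 3, 5}:
G(0) = 0
G(1) = mex{0} = 1
G(2) = mex{1} = 0
G(3) = mex{0,0} = 1
G(4) = mex{1,1} = 0
G(5) = mex{0,0,0} = 1
G(6) = mex{1,1,1} = 0
G(7) = mex{0,0,0} = 1
G(8) = mex{1,1,1} = 0
G_A(8) = 0.
Pile B, S = {1, 3, 4, 7, 9}:
G(0) = 0
G(1) = mex{0} = 1
G(2) = mex{1} = 0
G(3) = mex{0,0} = 1
G(4) = mex{1,1,0} = 2
G(5) = mex{2,0,1} = 3
G(6) = mex{3,1,0} = 2
G(7) = mex{2,2,1,0} = 3
G(8) = mex{3,3,2,1} = 0
G(9) = mex{0,2,3,0,0} = 1
G(10) = mex{1,3,2,1,1} = 0
G(11) = mex{0,0,3,2,0} = 1
G(12) = mex{1,1,0,3,1} = 2
G(13) = mex{2,0,1,2,2} = 3
G(14) = mex{3,1,0,3,3} = 2
G(15) = mex{2,2,1,0,2} = 3
G(16) = mex{3,3,2,1,3} = 0
G(17) = mex{0,2,3,0,0} = 1
G(18) = mex{1,3,2,1,1} = 0
G(19) = mex{0,0,3,2,0} = 1
G(20) = mex{1,1,0,3,1} = 2
G_B(20) = 2.
Pile C, S = {1, 4, 6, 8}:
n :  0  1  2  3  4  5  6  7  8  9 10 11 12 13 14
G :  0  1  0  1  2  0  1  0  1  2  3  2  0  1  0
G_C(14) = 0.
Combined Grundy value = 0 ⊕ 2 ⊕ 0 = 2.
A winning move leaves total XOR = 0, i.e. changes one component's Grundy value g to g ⊕ X where X is the current total.
Pile A: need g' = 0⊕2 = 2. Options: 8−1→G=1, 8−3→G=1, 8−5→G=1. Hits: 0.
Pile B: need g' = 2⊕2 = 0. Options: 20−1→G=1, 20−3→G=1, 20−4→G=0, 20−7→G=3, 20−9→G=1. Hits: 1.
Pile C: need g' = 0⊕2 = 2. Options: 14−1→G=1, 14−4→G=3, 14−6→G=1, 14−8→G=1. Hits: 0.

1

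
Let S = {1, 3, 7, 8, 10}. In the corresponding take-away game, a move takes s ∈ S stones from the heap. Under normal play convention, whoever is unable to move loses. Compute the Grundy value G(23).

G(0) = 0
G(1) = mex{0} = 1
G(2) = mex{1} = 0
G(3) = mex{0,0} = 1
G(4) = mex{1,1} = 0
G(5) = mex{0,0} = 1
G(6) = mex{1,1} = 0
G(7) = mex{0,0,0} = 1
G(8) = mex{1,1,1,0} = 2
G(9) = mex{2,0,0,1} = 3
G(10) = mex{3,1,1,0,0} = 2
G(11) = mex{2,2,0,1,1} = 3
G(12) = mex{3,3,1,0,0} = 2
G(13) = mex{2,2,0,1,1} = 3
G(14) = mex{3,3,1,0,0} = 2
G(15) = mex{2,2,2,1,1} = 0
G(16) = mex{0,3,3,2,0} = 1
G(17) = mex{1,2,2,3,1} = 0
G(18) = mex{0,0,3,2,2} = 1
G(19) = mex{1,1,2,3,3} = 0
G(20) = mex{0,0,3,2,2} = 1
G(21) = mex{1,1,2,3,3} = 0
G(22) = mex{0,0,0,2,2} = 1
G(23) = mex{1,1,1,0,3} = 2

2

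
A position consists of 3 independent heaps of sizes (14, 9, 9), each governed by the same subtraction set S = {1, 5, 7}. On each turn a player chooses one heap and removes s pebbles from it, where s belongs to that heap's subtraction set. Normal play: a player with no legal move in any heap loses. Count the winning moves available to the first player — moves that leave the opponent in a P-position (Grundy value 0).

All heaps use S = {1, 5, 7}:
n :  0  1  2  3  4  5  6  7  8  9 10 11 12 13 14
G :  0  1  0  1  0  1  0  1  0  1  0  1  0  1  0
Heap A: G(14) = 0.
Heap B: G(9) = 1.
Heap C: G(9) = 1.
Combined Grundy value = 0 ⊕ 1 ⊕ 1 = 0.
A winning move leaves total XOR = 0, i.e. changes one component's Grundy value g to g ⊕ X where X is the current total.
Heap A: target g' = 0⊕0 = 0, but every legal move changes the Grundy value (mex property), so 0 moves.
Heap B: target g' = 1⊕0 = 1, but every legal move changes the Grundy value (mex property), so 0 moves.
Heap C: target g' = 1⊕0 = 1, but every legal move changes the Grundy value (mex property), so 0 moves.

0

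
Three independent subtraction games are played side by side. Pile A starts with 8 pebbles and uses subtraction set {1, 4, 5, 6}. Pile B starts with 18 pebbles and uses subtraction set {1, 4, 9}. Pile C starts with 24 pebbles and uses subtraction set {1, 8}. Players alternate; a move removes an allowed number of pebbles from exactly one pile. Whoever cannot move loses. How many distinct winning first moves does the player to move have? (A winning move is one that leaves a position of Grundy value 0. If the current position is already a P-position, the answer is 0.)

1

Pile A, S = {1, 4, 5, 6}:
n : 0 1 2 3 4 5 6 7 8
G : 0 1 0 1 2 3 2 3 4
G_A(8) = 4.
Pile B, S = {1, 4, 9}:
n :  0  1  2  3  4  5  6  7  8  9 10 11 12 13 14 15 16 17 18
G :  0  1  0  1  2  0  1  0  1  2  0  1  0  1  2  0  1  0  1
G_B(18) = 1.
Pile C, S = {1, 8}:
G(0) = 0
G(1) = mex{0} = 1
G(2) = mex{1} = 0
G(3) = mex{0} = 1
G(4) = mex{1} = 0
G(5) = mex{0} = 1
G(6) = mex{1} = 0
G(7) = mex{0} = 1
G(8) = mex{1,0} = 2
G(9) = mex{2,1} = 0
G(10) = mex{0,0} = 1
G(11) = mex{1,1} = 0
G(12) = mex{0,0} = 1
G(13) = mex{1,1} = 0
G(14) = mex{0,0} = 1
G(15) = mex{1,1} = 0
G(16) = mex{0,2} = 1
G(17) = mex{1,0} = 2
G(18) = mex{2,1} = 0
G(19) = mex{0,0} = 1
G(20) = mex{1,1} = 0
G(21) = mex{0,0} = 1
G(22) = mex{1,1} = 0
G(23) = mex{0,0} = 1
G(24) = mex{1,1} = 0
G_C(24) = 0.
Combined Grundy value = 4 ⊕ 1 ⊕ 0 = 5.
A winning move leaves total XOR = 0, i.e. changes one component's Grundy value g to g ⊕ X where X is the current total.
Pile A: need g' = 4⊕5 = 1. Options: 8−1→G=3, 8−4→G=2, 8−5→G=1, 8−6→G=0. Hits: 1.
Pile B: need g' = 1⊕5 = 4. Options: 18−1→G=0, 18−4→G=2, 18−9→G=2. Hits: 0.
Pile C: need g' = 0⊕5 = 5. Options: 24−1→G=1, 24−8→G=1. Hits: 0.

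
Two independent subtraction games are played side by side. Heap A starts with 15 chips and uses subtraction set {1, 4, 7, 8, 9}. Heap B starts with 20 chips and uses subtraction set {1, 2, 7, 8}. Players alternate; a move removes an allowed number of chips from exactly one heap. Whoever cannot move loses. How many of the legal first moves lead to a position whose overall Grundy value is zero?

Heap A, S = {1, 4, 7, 8, 9}:
G(0) = 0
G(1) = mex{0} = 1
G(2) = mex{1} = 0
G(3) = mex{0} = 1
G(4) = mex{1,0} = 2
G(5) = mex{2,1} = 0
G(6) = mex{0,0} = 1
G(7) = mex{1,1,0} = 2
G(8) = mex{2,2,1,0} = 3
G(9) = mex{3,0,0,1,0} = 2
G(10) = mex{2,1,1,0,1} = 3
G(11) = mex{3,2,2,1,0} = 4
G(12) = mex{4,3,0,2,1} = 5
G(13) = mex{5,2,1,0,2} = 3
G(14) = mex{3,3,2,1,0} = 4
G(15) = mex{4,4,3,2,1} = 0
G_A(15) = 0.
Heap B, S = {1, 2, 7, 8}:
n :  0  1  2  3  4  5  6  7  8  9 10 11 12 13 14 15 16 17 18 19 20
G :  0  1  2  0  1  2  0  1  2  0  1  2  0  1  2  0  1  2  0  1  2
G_B(20) = 2.
Combined Grundy value = 0 ⊕ 2 = 2.
A winning move leaves total XOR = 0, i.e. changes one component's Grundy value g to g ⊕ X where X is the current total.
Heap A: need g' = 0⊕2 = 2. Options: 15−1→G=4, 15−4→G=4, 15−7→G=3, 15−8→G=2, 15−9→G=1. Hits: 1.
Heap B: need g' = 2⊕2 = 0. Options: 20−1→G=1, 20−2→G=0, 20−7→G=1, 20−8→G=0. Hits: 2.

3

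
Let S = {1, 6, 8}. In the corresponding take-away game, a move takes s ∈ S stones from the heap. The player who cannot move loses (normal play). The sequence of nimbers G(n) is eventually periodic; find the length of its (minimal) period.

7

G(0) = 0
G(1) = mex{0} = 1
G(2) = mex{1} = 0
G(3) = mex{0} = 1
G(4) = mex{1} = 0
G(5) = mex{0} = 1
G(6) = mex{1,0} = 2
G(7) = mex{2,1} = 0
G(8) = mex{0,0,0} = 1
G(9) = mex{1,1,1} = 0
G(10) = mex{0,0,0} = 1
G(11) = mex{1,1,1} = 0
G(12) = mex{0,2,0} = 1
G(13) = mex{1,0,1} = 2
G(14) = mex{2,1,2} = 0
G(15) = mex{0,0,0} = 1
G(16) = mex{1,1,1} = 0
G(n+7) = G(n) holds for n = 0,…,7 (a full window of length max(S) = 8), so the sequence is purely periodic with period 7.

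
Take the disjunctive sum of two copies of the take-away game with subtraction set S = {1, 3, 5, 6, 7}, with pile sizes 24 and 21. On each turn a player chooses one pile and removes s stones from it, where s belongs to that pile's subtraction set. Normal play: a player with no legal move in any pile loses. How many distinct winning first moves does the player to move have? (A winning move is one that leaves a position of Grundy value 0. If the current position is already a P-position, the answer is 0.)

5

All piles use S = {1, 3, 5, 6, 7}:
n :  0  1  2  3  4  5  6  7  8  9 10 11 12 13 14 15 16 17 18 19 20 21 22 23 24
G :  0  1  0  1  0  1  2  3  2  3  2  3  0  1  0  1  0  1  2  3  2  3  2  3  0
Pile A: G(24) = 0.
Pile B: G(21) = 3.
Combined Grundy value = 0 ⊕ 3 = 3.
A winning move leaves total XOR = 0, i.e. changes one component's Grundy value g to g ⊕ X where X is the current total.
Pile A: need g' = 0⊕3 = 3. Options: 24−1→G=3, 24−3→G=3, 24−5→G=3, 24−6→G=2, 24−7→G=1. Hits: 3.
Pile B: need g' = 3⊕3 = 0. Options: 21−1→G=2, 21−3→G=2, 21−5→G=0, 21−6→G=1, 21−7→G=0. Hits: 2.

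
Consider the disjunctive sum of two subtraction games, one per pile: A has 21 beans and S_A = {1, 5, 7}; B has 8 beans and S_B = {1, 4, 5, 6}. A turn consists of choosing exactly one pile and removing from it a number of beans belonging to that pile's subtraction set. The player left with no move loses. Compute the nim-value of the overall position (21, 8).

Pile A, S = {1, 5, 7}:
n :  0  1  2  3  4  5  6  7  8  9 10 11 12 13 14 15 16 17 18 19 20 21
G :  0  1  0  1  0  1  0  1  0  1  0  1  0  1  0  1  0  1  0  1  0  1
G_A(21) = 1.
Pile B, S = {1, 4, 5, 6}:
n : 0 1 2 3 4 5 6 7 8
G : 0 1 0 1 2 3 2 3 4
G_B(8) = 4.
Combined Grundy value = 1 ⊕ 4 = 5.

5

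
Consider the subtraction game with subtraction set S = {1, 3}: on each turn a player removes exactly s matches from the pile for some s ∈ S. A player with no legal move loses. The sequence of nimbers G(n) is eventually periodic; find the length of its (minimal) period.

G(0) = 0
G(1) = mex{0} = 1
G(2) = mex{1} = 0
G(3) = mex{0,0} = 1
G(4) = mex{1,1} = 0
G(5) = mex{0,0} = 1
G(6) = mex{1,1} = 0
G(7) = mex{0,0} = 1
G(8) = mex{1,1} = 0
G(9) = mex{0,0} = 1
G(10) = mex{1,1} = 0
G(11) = mex{0,0} = 1
G(12) = mex{1,1} = 0
G(13) = mex{0,0} = 1
G(14) = mex{1,1} = 0
G(n+2) = G(n) holds for n = 0,…,2 (a full window of length max(S) = 3), so the sequence is purely periodic with period 2.

2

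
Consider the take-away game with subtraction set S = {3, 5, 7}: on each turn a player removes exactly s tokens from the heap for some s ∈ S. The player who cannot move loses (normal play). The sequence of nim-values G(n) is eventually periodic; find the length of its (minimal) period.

n :  0  1  2  3  4  5  6  7  8  9 10 11 12 13 14 15 16 17 18 19 20 21
G :  0  0  0  1  1  1  2  2  2  3  0  0  0  1  1  1  2  2  2  3  0  0
G(n+10) = G(n) holds for n = 0,…,6 (a full window of length max(S) = 7), so the sequence is purely periodic with period 10.

10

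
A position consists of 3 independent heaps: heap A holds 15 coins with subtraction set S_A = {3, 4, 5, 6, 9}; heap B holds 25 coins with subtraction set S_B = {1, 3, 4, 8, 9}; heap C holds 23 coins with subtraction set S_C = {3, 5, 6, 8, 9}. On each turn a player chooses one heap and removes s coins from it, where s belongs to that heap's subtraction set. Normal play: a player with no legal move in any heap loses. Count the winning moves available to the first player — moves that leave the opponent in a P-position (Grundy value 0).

Heap A, S = {3, 4, 5, 6, 9}:
G(0) = 0
G(1) = mex{} = 0
G(2) = mex{} = 0
G(3) = mex{0} = 1
G(4) = mex{0,0} = 1
G(5) = mex{0,0,0} = 1
G(6) = mex{1,0,0,0} = 2
G(7) = mex{1,1,0,0} = 2
G(8) = mex{1,1,1,0} = 2
G(9) = mex{2,1,1,1,0} = 3
G(10) = mex{2,2,1,1,0} = 3
G(11) = mex{2,2,2,1,0} = 3
G(12) = mex{3,2,2,2,1} = 0
G(13) = mex{3,3,2,2,1} = 0
G(14) = mex{3,3,3,2,1} = 0
G(15) = mex{0,3,3,3,2} = 1
G_A(15) = 1.
Heap B, S = {1, 3, 4, 8, 9}:
G(0) = 0
G(1) = mex{0} = 1
G(2) = mex{1} = 0
G(3) = mex{0,0} = 1
G(4) = mex{1,1,0} = 2
G(5) = mex{2,0,1} = 3
G(6) = mex{3,1,0} = 2
G(7) = mex{2,2,1} = 0
G(8) = mex{0,3,2,0} = 1
G(9) = mex{1,2,3,1,0} = 4
G(10) = mex{4,0,2,0,1} = 3
G(11) = mex{3,1,0,1,0} = 2
G(12) = mex{2,4,1,2,1} = 0
G(13) = mex{0,3,4,3,2} = 1
G(14) = mex{1,2,3,2,3} = 0
G(15) = mex{0,0,2,0,2} = 1
G(16) = mex{1,1,0,1,0} = 2
G(17) = mex{2,0,1,4,1} = 3
G(18) = mex{3,1,0,3,4} = 2
G(19) = mex{2,2,1,2,3} = 0
G(20) = mex{0,3,2,0,2} = 1
G(21) = mex{1,2,3,1,0} = 4
G(22) = mex{4,0,2,0,1} = 3
G(23) = mex{3,1,0,1,0} = 2
G(24) = mex{2,4,1,2,1} = 0
G(25) = mex{0,3,4,3,2} = 1
G_B(25) = 1.
Heap C, S = {3, 5, 6, 8, 9}:
G(0) = 0
G(1) = mex{} = 0
G(2) = mex{} = 0
G(3) = mex{0} = 1
G(4) = mex{0} = 1
G(5) = mex{0,0} = 1
G(6) = mex{1,0,0} = 2
G(7) = mex{1,0,0} = 2
G(8) = mex{1,1,0,0} = 2
G(9) = mex{2,1,1,0,0} = 3
G(10) = mex{2,1,1,0,0} = 3
G(11) = mex{2,2,1,1,0} = 3
G(12) = mex{3,2,2,1,1} = 0
G(13) = mex{3,2,2,1,1} = 0
G(14) = mex{3,3,2,2,1} = 0
G(15) = mex{0,3,3,2,2} = 1
G(16) = mex{0,3,3,2,2} = 1
G(17) = mex{0,0,3,3,2} = 1
G(18) = mex{1,0,0,3,3} = 2
G(19) = mex{1,0,0,3,3} = 2
G(20) = mex{1,1,0,0,3} = 2
G(21) = mex{2,1,1,0,0} = 3
G(22) = mex{2,1,1,0,0} = 3
G(23) = mex{2,2,1,1,0} = 3
G_C(23) = 3.
Combined Grundy value = 1 ⊕ 1 ⊕ 3 = 3.
A winning move leaves total XOR = 0, i.e. changes one component's Grundy value g to g ⊕ X where X is the current total.
Heap A: need g' = 1⊕3 = 2. Options: 15−3→G=0, 15−4→G=3, 15−5→G=3, 15−6→G=3, 15−9→G=2. Hits: 1.
Heap B: need g' = 1⊕3 = 2. Options: 25−1→G=0, 25−3→G=3, 25−4→G=4, 25−8→G=3, 25−9→G=2. Hits: 1.
Heap C: need g' = 3⊕3 = 0. Options: 23−3→G=2, 23−5→G=2, 23−6→G=1, 23−8→G=1, 23−9→G=0. Hits: 1.

3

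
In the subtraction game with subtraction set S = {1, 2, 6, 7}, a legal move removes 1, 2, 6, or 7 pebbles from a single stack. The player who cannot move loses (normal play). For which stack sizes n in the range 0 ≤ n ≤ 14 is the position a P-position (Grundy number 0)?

n :  0  1  2  3  4  5  6  7  8  9 10 11 12 13 14
G :  0  1  2  0  1  2  3  4  0  1  2  0  1  2  3
P-positions are exactly the n with G(n) = 0.

0, 3, 8, 11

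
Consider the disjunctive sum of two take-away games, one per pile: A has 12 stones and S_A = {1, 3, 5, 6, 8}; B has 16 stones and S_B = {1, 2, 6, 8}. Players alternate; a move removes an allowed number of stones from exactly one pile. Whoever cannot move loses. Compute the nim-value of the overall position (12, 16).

3

Pile A, S = {1, 3, 5, 6, 8}:
n :  0  1  2  3  4  5  6  7  8  9 10 11 12
G :  0  1  0  1  0  1  2  3  2  3  2  0  1
G_A(12) = 1.
Pile B, S = {1, 2, 6, 8}:
G(0) = 0
G(1) = mex{0} = 1
G(2) = mex{1,0} = 2
G(3) = mex{2,1} = 0
G(4) = mex{0,2} = 1
G(5) = mex{1,0} = 2
G(6) = mex{2,1,0} = 3
G(7) = mex{3,2,1} = 0
G(8) = mex{0,3,2,0} = 1
G(9) = mex{1,0,0,1} = 2
G(10) = mex{2,1,1,2} = 0
G(11) = mex{0,2,2,0} = 1
G(12) = mex{1,0,3,1} = 2
G(13) = mex{2,1,0,2} = 3
G(14) = mex{3,2,1,3} = 0
G(15) = mex{0,3,2,0} = 1
G(16) = mex{1,0,0,1} = 2
G_B(16) = 2.
Combined Grundy value = 1 ⊕ 2 = 3.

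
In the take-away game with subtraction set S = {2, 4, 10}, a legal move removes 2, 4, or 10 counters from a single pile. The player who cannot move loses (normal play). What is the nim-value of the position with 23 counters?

n :  0  1  2  3  4  5  6  7  8  9 10 11 12 13 14 15 16 17 18 19 20 21 22 23
G :  0  0  1  1  2  2  0  0  1  1  2  2  0  0  1  1  2  2  0  0  1  1  2  2

2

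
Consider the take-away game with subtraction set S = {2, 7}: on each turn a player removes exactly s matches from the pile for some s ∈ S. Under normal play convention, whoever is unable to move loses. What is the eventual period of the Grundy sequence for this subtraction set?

9

n :  0  1  2  3  4  5  6  7  8  9 10 11 12 13 14 15 16 17 18 19
G :  0  0  1  1  0  0  1  1  2  0  0  1  1  0  0  1  1  2  0  0
G(n+9) = G(n) holds for n = 0,…,6 (a full window of length max(S) = 7), so the sequence is purely periodic with period 9.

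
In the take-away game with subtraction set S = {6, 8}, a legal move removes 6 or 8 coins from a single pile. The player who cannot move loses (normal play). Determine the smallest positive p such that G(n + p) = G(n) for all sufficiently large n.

n :  0  1  2  3  4  5  6  7  8  9 10 11 12 13 14 15 16 17 18 19 20 21 22 23 24 25 26 27 28 29
G :  0  0  0  0  0  0  1  1  1  1  1  1  2  2  0  0  0  0  0  0  1  1  1  1  1  1  2  2  0  0
G(n+14) = G(n) holds for n = 0,…,7 (a full window of length max(S) = 8), so the sequence is purely periodic with period 14.

14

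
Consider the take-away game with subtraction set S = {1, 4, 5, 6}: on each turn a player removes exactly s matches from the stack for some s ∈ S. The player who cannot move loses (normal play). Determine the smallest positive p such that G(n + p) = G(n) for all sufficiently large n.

9

G(0) = 0
G(1) = mex{0} = 1
G(2) = mex{1} = 0
G(3) = mex{0} = 1
G(4) = mex{1,0} = 2
G(5) = mex{2,1,0} = 3
G(6) = mex{3,0,1,0} = 2
G(7) = mex{2,1,0,1} = 3
G(8) = mex{3,2,1,0} = 4
G(9) = mex{4,3,2,1} = 0
G(10) = mex{0,2,3,2} = 1
G(11) = mex{1,3,2,3} = 0
G(12) = mex{0,4,3,2} = 1
G(13) = mex{1,0,4,3} = 2
G(14) = mex{2,1,0,4} = 3
G(15) = mex{3,0,1,0} = 2
G(16) = mex{2,1,0,1} = 3
G(17) = mex{3,2,1,0} = 4
G(18) = mex{4,3,2,1} = 0
G(19) = mex{0,2,3,2} = 1
G(n+9) = G(n) holds for n = 0,…,5 (a full window of length max(S) = 6), so the sequence is purely periodic with period 9.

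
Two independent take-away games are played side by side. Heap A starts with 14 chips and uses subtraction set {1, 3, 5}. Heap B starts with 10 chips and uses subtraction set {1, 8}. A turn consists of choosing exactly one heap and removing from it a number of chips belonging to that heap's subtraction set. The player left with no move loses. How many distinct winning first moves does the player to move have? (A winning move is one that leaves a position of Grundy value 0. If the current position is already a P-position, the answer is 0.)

Heap A, S = {1, 3, 5}:
n :  0  1  2  3  4  5  6  7  8  9 10 11 12 13 14
G :  0  1  0  1  0  1  0  1  0  1  0  1  0  1  0
G_A(14) = 0.
Heap B, S = {1, 8}:
n :  0  1  2  3  4  5  6  7  8  9 10
G :  0  1  0  1  0  1  0  1  2  0  1
G_B(10) = 1.
Combined Grundy value = 0 ⊕ 1 = 1.
A winning move leaves total XOR = 0, i.e. changes one component's Grundy value g to g ⊕ X where X is the current total.
Heap A: need g' = 0⊕1 = 1. Options: 14−1→G=1, 14−3→G=1, 14−5→G=1. Hits: 3.
Heap B: need g' = 1⊕1 = 0. Options: 10−1→G=0, 10−8→G=0. Hits: 2.

5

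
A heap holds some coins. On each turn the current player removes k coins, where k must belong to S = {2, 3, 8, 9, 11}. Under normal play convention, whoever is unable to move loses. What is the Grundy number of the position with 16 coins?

G(0) = 0
G(1) = mex{} = 0
G(2) = mex{0} = 1
G(3) = mex{0,0} = 1
G(4) = mex{1,0} = 2
G(5) = mex{1,1} = 0
G(6) = mex{2,1} = 0
G(7) = mex{0,2} = 1
G(8) = mex{0,0,0} = 1
G(9) = mex{1,0,0,0} = 2
G(10) = mex{1,1,1,0} = 2
G(11) = mex{2,1,1,1,0} = 3
G(12) = mex{2,2,2,1,0} = 3
G(13) = mex{3,2,0,2,1} = 4
G(14) = mex{3,3,0,0,1} = 2
G(15) = mex{4,3,1,0,2} = 5
G(16) = mex{2,4,1,1,0} = 3

3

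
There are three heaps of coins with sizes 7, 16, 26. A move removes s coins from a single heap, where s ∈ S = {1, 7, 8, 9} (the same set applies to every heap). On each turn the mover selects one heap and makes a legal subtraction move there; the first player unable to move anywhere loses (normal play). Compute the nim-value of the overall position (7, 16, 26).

3

All heaps use S = {1, 7, 8, 9}:
n :  0  1  2  3  4  5  6  7  8  9 10 11 12 13 14 15 16 17 18 19 20 21 22 23 24 25 26
G :  0  1  0  1  0  1  0  1  2  3  2  3  2  3  2  3  0  1  0  1  0  1  0  1  2  3  2
Heap A: G(7) = 1.
Heap B: G(16) = 0.
Heap C: G(26) = 2.
Combined Grundy value = 1 ⊕ 0 ⊕ 2 = 3.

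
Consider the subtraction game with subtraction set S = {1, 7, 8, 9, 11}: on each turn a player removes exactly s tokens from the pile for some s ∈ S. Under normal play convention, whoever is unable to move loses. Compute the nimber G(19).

1

n :  0  1  2  3  4  5  6  7  8  9 10 11 12 13 14 15 16 17 18 19
G :  0  1  0  1  0  1  0  1  2  3  2  3  2  3  2  3  0  1  0  1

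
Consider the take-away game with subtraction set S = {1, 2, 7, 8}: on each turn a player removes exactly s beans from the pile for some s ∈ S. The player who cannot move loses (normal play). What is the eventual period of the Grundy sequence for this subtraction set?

3

G(0) = 0
G(1) = mex{0} = 1
G(2) = mex{1,0} = 2
G(3) = mex{2,1} = 0
G(4) = mex{0,2} = 1
G(5) = mex{1,0} = 2
G(6) = mex{2,1} = 0
G(7) = mex{0,2,0} = 1
G(8) = mex{1,0,1,0} = 2
G(9) = mex{2,1,2,1} = 0
G(10) = mex{0,2,0,2} = 1
G(11) = mex{1,0,1,0} = 2
G(12) = mex{2,1,2,1} = 0
G(13) = mex{0,2,0,2} = 1
G(14) = mex{1,0,1,0} = 2
G(n+3) = G(n) holds for n = 0,…,7 (a full window of length max(S) = 8), so the sequence is purely periodic with period 3.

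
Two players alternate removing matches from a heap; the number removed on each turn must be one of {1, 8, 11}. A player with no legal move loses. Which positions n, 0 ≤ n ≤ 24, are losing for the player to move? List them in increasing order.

0, 2, 4, 6, 9, 16, 18, 21, 23

G(0) = 0
G(1) = mex{0} = 1
G(2) = mex{1} = 0
G(3) = mex{0} = 1
G(4) = mex{1} = 0
G(5) = mex{0} = 1
G(6) = mex{1} = 0
G(7) = mex{0} = 1
G(8) = mex{1,0} = 2
G(9) = mex{2,1} = 0
G(10) = mex{0,0} = 1
G(11) = mex{1,1,0} = 2
G(12) = mex{2,0,1} = 3
G(13) = mex{3,1,0} = 2
G(14) = mex{2,0,1} = 3
G(15) = mex{3,1,0} = 2
G(16) = mex{2,2,1} = 0
G(17) = mex{0,0,0} = 1
G(18) = mex{1,1,1} = 0
G(19) = mex{0,2,2} = 1
G(20) = mex{1,3,0} = 2
G(21) = mex{2,2,1} = 0
G(22) = mex{0,3,2} = 1
G(23) = mex{1,2,3} = 0
G(24) = mex{0,0,2} = 1
P-positions are exactly the n with G(n) = 0.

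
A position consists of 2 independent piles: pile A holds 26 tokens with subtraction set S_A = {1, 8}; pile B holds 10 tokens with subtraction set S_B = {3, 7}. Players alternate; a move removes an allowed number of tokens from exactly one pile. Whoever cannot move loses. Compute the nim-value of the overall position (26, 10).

Pile A, S = {1, 8}:
G(0) = 0
G(1) = mex{0} = 1
G(2) = mex{1} = 0
G(3) = mex{0} = 1
G(4) = mex{1} = 0
G(5) = mex{0} = 1
G(6) = mex{1} = 0
G(7) = mex{0} = 1
G(8) = mex{1,0} = 2
G(9) = mex{2,1} = 0
G(10) = mex{0,0} = 1
G(11) = mex{1,1} = 0
G(12) = mex{0,0} = 1
G(13) = mex{1,1} = 0
G(14) = mex{0,0} = 1
G(15) = mex{1,1} = 0
G(16) = mex{0,2} = 1
G(17) = mex{1,0} = 2
G(18) = mex{2,1} = 0
G(19) = mex{0,0} = 1
G(20) = mex{1,1} = 0
G(21) = mex{0,0} = 1
G(22) = mex{1,1} = 0
G(23) = mex{0,0} = 1
G(24) = mex{1,1} = 0
G(25) = mex{0,2} = 1
G(26) = mex{1,0} = 2
G_A(26) = 2.
Pile B, S = {3, 7}:
n :  0  1  2  3  4  5  6  7  8  9 10
G :  0  0  0  1  1  1  0  2  2  1  0
G_B(10) = 0.
Combined Grundy value = 2 ⊕ 0 = 2.

2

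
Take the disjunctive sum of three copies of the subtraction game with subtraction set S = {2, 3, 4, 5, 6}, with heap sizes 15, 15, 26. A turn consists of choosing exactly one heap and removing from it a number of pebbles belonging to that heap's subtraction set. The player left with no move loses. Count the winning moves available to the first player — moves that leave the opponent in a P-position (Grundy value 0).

All heaps use S = {2, 3, 4, 5, 6}:
n :  0  1  2  3  4  5  6  7  8  9 10 11 12 13 14 15 16 17 18 19 20 21 22 23 24 25 26
G :  0  0  1  1  2  2  3  3  0  0  1  1  2  2  3  3  0  0  1  1  2  2  3  3  0  0  1
Heap A: G(15) = 3.
Heap B: G(15) = 3.
Heap C: G(26) = 1.
Combined Grundy value = 3 ⊕ 3 ⊕ 1 = 1.
A winning move leaves total XOR = 0, i.e. changes one component's Grundy value g to g ⊕ X where X is the current total.
Heap A: need g' = 3⊕1 = 2. Options: 15−2→G=2, 15−3→G=2, 15−4→G=1, 15−5→G=1, 15−6→G=0. Hits: 2.
Heap B: need g' = 3⊕1 = 2. Options: 15−2→G=2, 15−3→G=2, 15−4→G=1, 15−5→G=1, 15−6→G=0. Hits: 2.
Heap C: need g' = 1⊕1 = 0. Options: 26−2→G=0, 26−3→G=3, 26−4→G=3, 26−5→G=2, 26−6→G=2. Hits: 1.

5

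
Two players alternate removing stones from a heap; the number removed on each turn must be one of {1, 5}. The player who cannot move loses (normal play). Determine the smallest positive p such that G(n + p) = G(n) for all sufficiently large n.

2

n :  0  1  2  3  4  5  6  7  8  9 10 11 12 13 14
G :  0  1  0  1  0  1  0  1  0  1  0  1  0  1  0
G(n+2) = G(n) holds for n = 0,…,4 (a full window of length max(S) = 5), so the sequence is purely periodic with period 2.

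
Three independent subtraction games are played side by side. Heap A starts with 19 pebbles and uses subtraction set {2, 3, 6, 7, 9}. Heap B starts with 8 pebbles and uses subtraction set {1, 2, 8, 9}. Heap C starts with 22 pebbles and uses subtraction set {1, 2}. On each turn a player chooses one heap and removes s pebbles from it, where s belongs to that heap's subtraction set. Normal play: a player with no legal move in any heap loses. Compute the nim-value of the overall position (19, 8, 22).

2

Heap A, S = {2, 3, 6, 7, 9}:
G(0) = 0
G(1) = mex{} = 0
G(2) = mex{0} = 1
G(3) = mex{0,0} = 1
G(4) = mex{1,0} = 2
G(5) = mex{1,1} = 0
G(6) = mex{2,1,0} = 3
G(7) = mex{0,2,0,0} = 1
G(8) = mex{3,0,1,0} = 2
G(9) = mex{1,3,1,1,0} = 2
G(10) = mex{2,1,2,1,0} = 3
G(11) = mex{2,2,0,2,1} = 3
G(12) = mex{3,2,3,0,1} = 4
G(13) = mex{3,3,1,3,2} = 0
G(14) = mex{4,3,2,1,0} = 5
G(15) = mex{0,4,2,2,3} = 1
G(16) = mex{5,0,3,2,1} = 4
G(17) = mex{1,5,3,3,2} = 0
G(18) = mex{4,1,4,3,2} = 0
G(19) = mex{0,4,0,4,3} = 1
G_A(19) = 1.
Heap B, S = {1, 2, 8, 9}:
n : 0 1 2 3 4 5 6 7 8
G : 0 1 2 0 1 2 0 1 2
G_B(8) = 2.
Heap C, S = {1, 2}:
G(0) = 0
G(1) = mex{0} = 1
G(2) = mex{1,0} = 2
G(3) = mex{2,1} = 0
G(4) = mex{0,2} = 1
G(5) = mex{1,0} = 2
G(6) = mex{2,1} = 0
G(7) = mex{0,2} = 1
G(8) = mex{1,0} = 2
G(9) = mex{2,1} = 0
G(10) = mex{0,2} = 1
G(11) = mex{1,0} = 2
G(12) = mex{2,1} = 0
G(13) = mex{0,2} = 1
G(14) = mex{1,0} = 2
G(15) = mex{2,1} = 0
G(16) = mex{0,2} = 1
G(17) = mex{1,0} = 2
G(18) = mex{2,1} = 0
G(19) = mex{0,2} = 1
G(20) = mex{1,0} = 2
G(21) = mex{2,1} = 0
G(22) = mex{0,2} = 1
G_C(22) = 1.
Combined Grundy value = 1 ⊕ 2 ⊕ 1 = 2.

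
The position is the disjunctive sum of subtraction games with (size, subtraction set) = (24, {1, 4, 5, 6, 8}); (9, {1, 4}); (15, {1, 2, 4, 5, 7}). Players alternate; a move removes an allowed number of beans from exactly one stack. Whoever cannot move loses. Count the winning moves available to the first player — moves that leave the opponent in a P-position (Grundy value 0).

Stack A, S = {1, 4, 5, 6, 8}:
n :  0  1  2  3  4  5  6  7  8  9 10 11 12 13 14 15 16 17 18 19 20 21 22 23 24
G :  0  1  0  1  2  3  2  3  4  0  1  0  1  2  3  2  3  4  0  1  0  1  2  3  2
G_A(24) = 2.
Stack B, S = {1, 4}:
G(0) = 0
G(1) = mex{0} = 1
G(2) = mex{1} = 0
G(3) = mex{0} = 1
G(4) = mex{1,0} = 2
G(5) = mex{2,1} = 0
G(6) = mex{0,0} = 1
G(7) = mex{1,1} = 0
G(8) = mex{0,2} = 1
G(9) = mex{1,0} = 2
G_B(9) = 2.
Stack C, S = {1, 2, 4, 5, 7}:
G(0) = 0
G(1) = mex{0} = 1
G(2) = mex{1,0} = 2
G(3) = mex{2,1} = 0
G(4) = mex{0,2,0} = 1
G(5) = mex{1,0,1,0} = 2
G(6) = mex{2,1,2,1} = 0
G(7) = mex{0,2,0,2,0} = 1
G(8) = mex{1,0,1,0,1} = 2
G(9) = mex{2,1,2,1,2} = 0
G(10) = mex{0,2,0,2,0} = 1
G(11) = mex{1,0,1,0,1} = 2
G(12) = mex{2,1,2,1,2} = 0
G(13) = mex{0,2,0,2,0} = 1
G(14) = mex{1,0,1,0,1} = 2
G(15) = mex{2,1,2,1,2} = 0
G_C(15) = 0.
Combined Grundy value = 2 ⊕ 2 ⊕ 0 = 0.
A winning move leaves total XOR = 0, i.e. changes one component's Grundy value g to g ⊕ X where X is the current total.
Stack A: target g' = 2⊕0 = 2, but every legal move changes the Grundy value (mex property), so 0 moves.
Stack B: target g' = 2⊕0 = 2, but every legal move changes the Grundy value (mex property), so 0 moves.
Stack C: target g' = 0⊕0 = 0, but every legal move changes the Grundy value (mex property), so 0 moves.

0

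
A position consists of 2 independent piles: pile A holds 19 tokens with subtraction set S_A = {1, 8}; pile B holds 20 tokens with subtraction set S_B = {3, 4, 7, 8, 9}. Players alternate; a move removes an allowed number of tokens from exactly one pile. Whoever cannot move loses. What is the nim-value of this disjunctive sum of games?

Pile A, S = {1, 8}:
G(0) = 0
G(1) = mex{0} = 1
G(2) = mex{1} = 0
G(3) = mex{0} = 1
G(4) = mex{1} = 0
G(5) = mex{0} = 1
G(6) = mex{1} = 0
G(7) = mex{0} = 1
G(8) = mex{1,0} = 2
G(9) = mex{2,1} = 0
G(10) = mex{0,0} = 1
G(11) = mex{1,1} = 0
G(12) = mex{0,0} = 1
G(13) = mex{1,1} = 0
G(14) = mex{0,0} = 1
G(15) = mex{1,1} = 0
G(16) = mex{0,2} = 1
G(17) = mex{1,0} = 2
G(18) = mex{2,1} = 0
G(19) = mex{0,0} = 1
G_A(19) = 1.
Pile B, S = {3, 4, 7, 8, 9}:
G(0) = 0
G(1) = mex{} = 0
G(2) = mex{} = 0
G(3) = mex{0} = 1
G(4) = mex{0,0} = 1
G(5) = mex{0,0} = 1
G(6) = mex{1,0} = 2
G(7) = mex{1,1,0} = 2
G(8) = mex{1,1,0,0} = 2
G(9) = mex{2,1,0,0,0} = 3
G(10) = mex{2,2,1,0,0} = 3
G(11) = mex{2,2,1,1,0} = 3
G(12) = mex{3,2,1,1,1} = 0
G(13) = mex{3,3,2,1,1} = 0
G(14) = mex{3,3,2,2,1} = 0
G(15) = mex{0,3,2,2,2} = 1
G(16) = mex{0,0,3,2,2} = 1
G(17) = mex{0,0,3,3,2} = 1
G(18) = mex{1,0,3,3,3} = 2
G(19) = mex{1,1,0,3,3} = 2
G(20) = mex{1,1,0,0,3} = 2
G_B(20) = 2.
Combined Grundy value = 1 ⊕ 2 = 3.

3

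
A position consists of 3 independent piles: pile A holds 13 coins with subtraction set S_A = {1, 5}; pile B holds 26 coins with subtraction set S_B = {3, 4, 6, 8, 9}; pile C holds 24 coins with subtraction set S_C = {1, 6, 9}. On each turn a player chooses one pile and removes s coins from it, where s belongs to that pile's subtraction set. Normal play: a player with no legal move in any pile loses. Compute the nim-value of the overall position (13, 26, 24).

1

Pile A, S = {1, 5}:
n :  0  1  2  3  4  5  6  7  8  9 10 11 12 13
G :  0  1  0  1  0  1  0  1  0  1  0  1  0  1
G_A(13) = 1.
Pile B, S = {3, 4, 6, 8, 9}:
n :  0  1  2  3  4  5  6  7  8  9 10 11 12 13 14 15 16 17 18 19 20 21 22 23 24 25 26
G :  0  0  0  1  1  1  2  2  2  3  3  3  0  0  0  1  1  1  2  2  2  3  3  3  0  0  0
G_B(26) = 0.
Pile C, S = {1, 6, 9}:
n :  0  1  2  3  4  5  6  7  8  9 10 11 12 13 14 15 16 17 18 19 20 21 22 23 24
G :  0  1  0  1  0  1  2  0  1  2  3  2  0  1  0  1  2  0  1  0  1  2  0  1  0
G_C(24) = 0.
Combined Grundy value = 1 ⊕ 0 ⊕ 0 = 1.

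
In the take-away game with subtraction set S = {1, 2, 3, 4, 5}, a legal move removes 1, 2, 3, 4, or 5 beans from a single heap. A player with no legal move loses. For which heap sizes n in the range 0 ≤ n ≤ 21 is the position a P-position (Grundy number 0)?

0, 6, 12, 18

n :  0  1  2  3  4  5  6  7  8  9 10 11 12 13 14 15 16 17 18 19 20 21
G :  0  1  2  3  4  5  0  1  2  3  4  5  0  1  2  3  4  5  0  1  2  3
P-positions are exactly the n with G(n) = 0.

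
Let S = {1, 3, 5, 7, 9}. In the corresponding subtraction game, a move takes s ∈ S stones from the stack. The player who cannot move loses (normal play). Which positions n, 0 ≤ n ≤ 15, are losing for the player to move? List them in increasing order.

G(0) = 0
G(1) = mex{0} = 1
G(2) = mex{1} = 0
G(3) = mex{0,0} = 1
G(4) = mex{1,1} = 0
G(5) = mex{0,0,0} = 1
G(6) = mex{1,1,1} = 0
G(7) = mex{0,0,0,0} = 1
G(8) = mex{1,1,1,1} = 0
G(9) = mex{0,0,0,0,0} = 1
G(10) = mex{1,1,1,1,1} = 0
G(11) = mex{0,0,0,0,0} = 1
G(12) = mex{1,1,1,1,1} = 0
G(13) = mex{0,0,0,0,0} = 1
G(14) = mex{1,1,1,1,1} = 0
G(15) = mex{0,0,0,0,0} = 1
P-positions are exactly the n with G(n) = 0.

0, 2, 4, 6, 8, 10, 12, 14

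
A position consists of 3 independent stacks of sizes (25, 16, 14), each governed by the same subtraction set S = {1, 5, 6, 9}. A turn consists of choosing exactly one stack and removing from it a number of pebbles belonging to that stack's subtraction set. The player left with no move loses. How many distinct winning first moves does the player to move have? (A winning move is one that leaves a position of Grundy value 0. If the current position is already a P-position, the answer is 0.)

All stacks use S = {1, 5, 6, 9}:
n :  0  1  2  3  4  5  6  7  8  9 10 11 12 13 14 15 16 17 18 19 20 21 22 23 24 25
G :  0  1  0  1  0  1  2  3  2  3  2  3  0  1  0  1  0  1  2  3  2  3  2  3  0  1
Stack A: G(25) = 1.
Stack B: G(16) = 0.
Stack C: G(14) = 0.
Combined Grundy value = 1 ⊕ 0 ⊕ 0 = 1.
A winning move leaves total XOR = 0, i.e. changes one component's Grundy value g to g ⊕ X where X is the current total.
Stack A: need g' = 1⊕1 = 0. Options: 25−1→G=0, 25−5→G=2, 25−6→G=3, 25−9→G=0. Hits: 2.
Stack B: need g' = 0⊕1 = 1. Options: 16−1→G=1, 16−5→G=3, 16−6→G=2, 16−9→G=3. Hits: 1.
Stack C: need g' = 0⊕1 = 1. Options: 14−1→G=1, 14−5→G=3, 14−6→G=2, 14−9→G=1. Hits: 2.

5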